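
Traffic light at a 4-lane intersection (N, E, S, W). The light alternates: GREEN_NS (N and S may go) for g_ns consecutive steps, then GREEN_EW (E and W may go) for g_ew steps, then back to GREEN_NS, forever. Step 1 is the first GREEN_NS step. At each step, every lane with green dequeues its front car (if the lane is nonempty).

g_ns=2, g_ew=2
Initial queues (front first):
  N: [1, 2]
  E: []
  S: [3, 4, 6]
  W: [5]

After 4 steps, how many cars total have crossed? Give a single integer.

Answer: 5

Derivation:
Step 1 [NS]: N:car1-GO,E:wait,S:car3-GO,W:wait | queues: N=1 E=0 S=2 W=1
Step 2 [NS]: N:car2-GO,E:wait,S:car4-GO,W:wait | queues: N=0 E=0 S=1 W=1
Step 3 [EW]: N:wait,E:empty,S:wait,W:car5-GO | queues: N=0 E=0 S=1 W=0
Step 4 [EW]: N:wait,E:empty,S:wait,W:empty | queues: N=0 E=0 S=1 W=0
Cars crossed by step 4: 5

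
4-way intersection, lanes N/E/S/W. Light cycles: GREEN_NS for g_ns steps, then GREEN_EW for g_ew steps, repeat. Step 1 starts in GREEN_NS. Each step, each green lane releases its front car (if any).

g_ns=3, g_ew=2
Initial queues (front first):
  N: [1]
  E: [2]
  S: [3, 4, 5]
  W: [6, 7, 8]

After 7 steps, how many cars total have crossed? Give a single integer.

Step 1 [NS]: N:car1-GO,E:wait,S:car3-GO,W:wait | queues: N=0 E=1 S=2 W=3
Step 2 [NS]: N:empty,E:wait,S:car4-GO,W:wait | queues: N=0 E=1 S=1 W=3
Step 3 [NS]: N:empty,E:wait,S:car5-GO,W:wait | queues: N=0 E=1 S=0 W=3
Step 4 [EW]: N:wait,E:car2-GO,S:wait,W:car6-GO | queues: N=0 E=0 S=0 W=2
Step 5 [EW]: N:wait,E:empty,S:wait,W:car7-GO | queues: N=0 E=0 S=0 W=1
Step 6 [NS]: N:empty,E:wait,S:empty,W:wait | queues: N=0 E=0 S=0 W=1
Step 7 [NS]: N:empty,E:wait,S:empty,W:wait | queues: N=0 E=0 S=0 W=1
Cars crossed by step 7: 7

Answer: 7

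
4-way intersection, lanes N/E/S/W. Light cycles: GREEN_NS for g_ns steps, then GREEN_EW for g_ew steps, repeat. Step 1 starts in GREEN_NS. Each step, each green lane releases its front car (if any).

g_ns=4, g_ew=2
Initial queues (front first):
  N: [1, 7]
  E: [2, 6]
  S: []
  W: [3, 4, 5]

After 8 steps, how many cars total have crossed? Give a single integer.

Answer: 6

Derivation:
Step 1 [NS]: N:car1-GO,E:wait,S:empty,W:wait | queues: N=1 E=2 S=0 W=3
Step 2 [NS]: N:car7-GO,E:wait,S:empty,W:wait | queues: N=0 E=2 S=0 W=3
Step 3 [NS]: N:empty,E:wait,S:empty,W:wait | queues: N=0 E=2 S=0 W=3
Step 4 [NS]: N:empty,E:wait,S:empty,W:wait | queues: N=0 E=2 S=0 W=3
Step 5 [EW]: N:wait,E:car2-GO,S:wait,W:car3-GO | queues: N=0 E=1 S=0 W=2
Step 6 [EW]: N:wait,E:car6-GO,S:wait,W:car4-GO | queues: N=0 E=0 S=0 W=1
Step 7 [NS]: N:empty,E:wait,S:empty,W:wait | queues: N=0 E=0 S=0 W=1
Step 8 [NS]: N:empty,E:wait,S:empty,W:wait | queues: N=0 E=0 S=0 W=1
Cars crossed by step 8: 6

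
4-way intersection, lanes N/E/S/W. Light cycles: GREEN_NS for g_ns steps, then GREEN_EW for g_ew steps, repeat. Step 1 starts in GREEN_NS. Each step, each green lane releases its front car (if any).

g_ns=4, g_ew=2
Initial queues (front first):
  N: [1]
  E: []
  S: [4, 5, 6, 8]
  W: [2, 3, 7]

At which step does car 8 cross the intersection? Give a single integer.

Step 1 [NS]: N:car1-GO,E:wait,S:car4-GO,W:wait | queues: N=0 E=0 S=3 W=3
Step 2 [NS]: N:empty,E:wait,S:car5-GO,W:wait | queues: N=0 E=0 S=2 W=3
Step 3 [NS]: N:empty,E:wait,S:car6-GO,W:wait | queues: N=0 E=0 S=1 W=3
Step 4 [NS]: N:empty,E:wait,S:car8-GO,W:wait | queues: N=0 E=0 S=0 W=3
Step 5 [EW]: N:wait,E:empty,S:wait,W:car2-GO | queues: N=0 E=0 S=0 W=2
Step 6 [EW]: N:wait,E:empty,S:wait,W:car3-GO | queues: N=0 E=0 S=0 W=1
Step 7 [NS]: N:empty,E:wait,S:empty,W:wait | queues: N=0 E=0 S=0 W=1
Step 8 [NS]: N:empty,E:wait,S:empty,W:wait | queues: N=0 E=0 S=0 W=1
Step 9 [NS]: N:empty,E:wait,S:empty,W:wait | queues: N=0 E=0 S=0 W=1
Step 10 [NS]: N:empty,E:wait,S:empty,W:wait | queues: N=0 E=0 S=0 W=1
Step 11 [EW]: N:wait,E:empty,S:wait,W:car7-GO | queues: N=0 E=0 S=0 W=0
Car 8 crosses at step 4

4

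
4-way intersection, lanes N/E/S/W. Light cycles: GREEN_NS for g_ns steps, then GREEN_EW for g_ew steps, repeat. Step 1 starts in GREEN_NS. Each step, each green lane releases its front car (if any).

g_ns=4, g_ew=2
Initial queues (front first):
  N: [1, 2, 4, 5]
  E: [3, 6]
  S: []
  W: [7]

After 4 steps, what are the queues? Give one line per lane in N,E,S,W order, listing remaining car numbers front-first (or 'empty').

Step 1 [NS]: N:car1-GO,E:wait,S:empty,W:wait | queues: N=3 E=2 S=0 W=1
Step 2 [NS]: N:car2-GO,E:wait,S:empty,W:wait | queues: N=2 E=2 S=0 W=1
Step 3 [NS]: N:car4-GO,E:wait,S:empty,W:wait | queues: N=1 E=2 S=0 W=1
Step 4 [NS]: N:car5-GO,E:wait,S:empty,W:wait | queues: N=0 E=2 S=0 W=1

N: empty
E: 3 6
S: empty
W: 7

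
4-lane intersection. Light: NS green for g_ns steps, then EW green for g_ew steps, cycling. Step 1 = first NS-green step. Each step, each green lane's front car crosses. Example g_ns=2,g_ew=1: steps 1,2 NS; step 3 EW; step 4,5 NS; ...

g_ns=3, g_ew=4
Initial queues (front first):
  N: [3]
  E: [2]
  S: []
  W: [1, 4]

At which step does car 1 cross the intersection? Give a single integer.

Step 1 [NS]: N:car3-GO,E:wait,S:empty,W:wait | queues: N=0 E=1 S=0 W=2
Step 2 [NS]: N:empty,E:wait,S:empty,W:wait | queues: N=0 E=1 S=0 W=2
Step 3 [NS]: N:empty,E:wait,S:empty,W:wait | queues: N=0 E=1 S=0 W=2
Step 4 [EW]: N:wait,E:car2-GO,S:wait,W:car1-GO | queues: N=0 E=0 S=0 W=1
Step 5 [EW]: N:wait,E:empty,S:wait,W:car4-GO | queues: N=0 E=0 S=0 W=0
Car 1 crosses at step 4

4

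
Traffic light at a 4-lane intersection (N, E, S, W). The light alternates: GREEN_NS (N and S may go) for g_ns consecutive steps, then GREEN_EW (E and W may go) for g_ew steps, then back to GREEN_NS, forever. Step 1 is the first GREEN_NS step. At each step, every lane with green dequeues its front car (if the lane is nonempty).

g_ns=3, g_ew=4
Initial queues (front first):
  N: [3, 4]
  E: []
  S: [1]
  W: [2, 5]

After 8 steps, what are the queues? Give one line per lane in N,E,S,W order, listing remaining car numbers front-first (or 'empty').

Step 1 [NS]: N:car3-GO,E:wait,S:car1-GO,W:wait | queues: N=1 E=0 S=0 W=2
Step 2 [NS]: N:car4-GO,E:wait,S:empty,W:wait | queues: N=0 E=0 S=0 W=2
Step 3 [NS]: N:empty,E:wait,S:empty,W:wait | queues: N=0 E=0 S=0 W=2
Step 4 [EW]: N:wait,E:empty,S:wait,W:car2-GO | queues: N=0 E=0 S=0 W=1
Step 5 [EW]: N:wait,E:empty,S:wait,W:car5-GO | queues: N=0 E=0 S=0 W=0

N: empty
E: empty
S: empty
W: empty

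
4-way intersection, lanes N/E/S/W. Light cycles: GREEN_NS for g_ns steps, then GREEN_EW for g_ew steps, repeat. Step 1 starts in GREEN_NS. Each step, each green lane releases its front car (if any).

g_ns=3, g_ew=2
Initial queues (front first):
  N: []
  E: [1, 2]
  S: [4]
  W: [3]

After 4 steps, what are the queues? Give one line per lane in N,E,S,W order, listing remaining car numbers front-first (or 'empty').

Step 1 [NS]: N:empty,E:wait,S:car4-GO,W:wait | queues: N=0 E=2 S=0 W=1
Step 2 [NS]: N:empty,E:wait,S:empty,W:wait | queues: N=0 E=2 S=0 W=1
Step 3 [NS]: N:empty,E:wait,S:empty,W:wait | queues: N=0 E=2 S=0 W=1
Step 4 [EW]: N:wait,E:car1-GO,S:wait,W:car3-GO | queues: N=0 E=1 S=0 W=0

N: empty
E: 2
S: empty
W: empty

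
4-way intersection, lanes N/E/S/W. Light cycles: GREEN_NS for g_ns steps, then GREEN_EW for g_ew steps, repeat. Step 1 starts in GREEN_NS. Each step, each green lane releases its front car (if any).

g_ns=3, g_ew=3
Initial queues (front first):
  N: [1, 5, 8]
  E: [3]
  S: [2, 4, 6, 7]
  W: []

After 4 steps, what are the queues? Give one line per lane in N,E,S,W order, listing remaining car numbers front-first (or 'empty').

Step 1 [NS]: N:car1-GO,E:wait,S:car2-GO,W:wait | queues: N=2 E=1 S=3 W=0
Step 2 [NS]: N:car5-GO,E:wait,S:car4-GO,W:wait | queues: N=1 E=1 S=2 W=0
Step 3 [NS]: N:car8-GO,E:wait,S:car6-GO,W:wait | queues: N=0 E=1 S=1 W=0
Step 4 [EW]: N:wait,E:car3-GO,S:wait,W:empty | queues: N=0 E=0 S=1 W=0

N: empty
E: empty
S: 7
W: empty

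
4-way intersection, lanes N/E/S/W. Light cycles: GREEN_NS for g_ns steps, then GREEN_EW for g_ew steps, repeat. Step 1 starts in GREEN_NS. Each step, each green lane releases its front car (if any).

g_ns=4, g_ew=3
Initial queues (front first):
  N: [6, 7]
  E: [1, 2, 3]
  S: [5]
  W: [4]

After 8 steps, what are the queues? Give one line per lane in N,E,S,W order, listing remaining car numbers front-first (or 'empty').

Step 1 [NS]: N:car6-GO,E:wait,S:car5-GO,W:wait | queues: N=1 E=3 S=0 W=1
Step 2 [NS]: N:car7-GO,E:wait,S:empty,W:wait | queues: N=0 E=3 S=0 W=1
Step 3 [NS]: N:empty,E:wait,S:empty,W:wait | queues: N=0 E=3 S=0 W=1
Step 4 [NS]: N:empty,E:wait,S:empty,W:wait | queues: N=0 E=3 S=0 W=1
Step 5 [EW]: N:wait,E:car1-GO,S:wait,W:car4-GO | queues: N=0 E=2 S=0 W=0
Step 6 [EW]: N:wait,E:car2-GO,S:wait,W:empty | queues: N=0 E=1 S=0 W=0
Step 7 [EW]: N:wait,E:car3-GO,S:wait,W:empty | queues: N=0 E=0 S=0 W=0

N: empty
E: empty
S: empty
W: empty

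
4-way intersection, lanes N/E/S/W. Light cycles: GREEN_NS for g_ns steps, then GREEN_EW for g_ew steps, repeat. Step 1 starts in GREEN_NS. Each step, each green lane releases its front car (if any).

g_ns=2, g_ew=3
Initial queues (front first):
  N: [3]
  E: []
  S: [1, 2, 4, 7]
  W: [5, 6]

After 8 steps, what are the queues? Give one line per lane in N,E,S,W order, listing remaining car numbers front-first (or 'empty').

Step 1 [NS]: N:car3-GO,E:wait,S:car1-GO,W:wait | queues: N=0 E=0 S=3 W=2
Step 2 [NS]: N:empty,E:wait,S:car2-GO,W:wait | queues: N=0 E=0 S=2 W=2
Step 3 [EW]: N:wait,E:empty,S:wait,W:car5-GO | queues: N=0 E=0 S=2 W=1
Step 4 [EW]: N:wait,E:empty,S:wait,W:car6-GO | queues: N=0 E=0 S=2 W=0
Step 5 [EW]: N:wait,E:empty,S:wait,W:empty | queues: N=0 E=0 S=2 W=0
Step 6 [NS]: N:empty,E:wait,S:car4-GO,W:wait | queues: N=0 E=0 S=1 W=0
Step 7 [NS]: N:empty,E:wait,S:car7-GO,W:wait | queues: N=0 E=0 S=0 W=0

N: empty
E: empty
S: empty
W: empty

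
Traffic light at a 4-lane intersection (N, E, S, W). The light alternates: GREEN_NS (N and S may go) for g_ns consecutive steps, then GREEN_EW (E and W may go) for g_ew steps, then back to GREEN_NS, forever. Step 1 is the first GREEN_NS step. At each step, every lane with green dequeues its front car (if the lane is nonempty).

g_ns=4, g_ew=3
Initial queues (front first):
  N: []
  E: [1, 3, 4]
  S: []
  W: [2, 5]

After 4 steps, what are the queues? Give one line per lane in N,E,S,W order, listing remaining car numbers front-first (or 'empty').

Step 1 [NS]: N:empty,E:wait,S:empty,W:wait | queues: N=0 E=3 S=0 W=2
Step 2 [NS]: N:empty,E:wait,S:empty,W:wait | queues: N=0 E=3 S=0 W=2
Step 3 [NS]: N:empty,E:wait,S:empty,W:wait | queues: N=0 E=3 S=0 W=2
Step 4 [NS]: N:empty,E:wait,S:empty,W:wait | queues: N=0 E=3 S=0 W=2

N: empty
E: 1 3 4
S: empty
W: 2 5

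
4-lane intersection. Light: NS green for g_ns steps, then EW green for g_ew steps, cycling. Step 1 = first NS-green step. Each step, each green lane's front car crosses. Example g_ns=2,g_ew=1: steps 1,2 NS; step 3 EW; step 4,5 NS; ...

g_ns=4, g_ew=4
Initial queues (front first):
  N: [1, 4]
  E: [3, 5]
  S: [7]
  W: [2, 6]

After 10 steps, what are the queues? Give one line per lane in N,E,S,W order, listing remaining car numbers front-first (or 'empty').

Step 1 [NS]: N:car1-GO,E:wait,S:car7-GO,W:wait | queues: N=1 E=2 S=0 W=2
Step 2 [NS]: N:car4-GO,E:wait,S:empty,W:wait | queues: N=0 E=2 S=0 W=2
Step 3 [NS]: N:empty,E:wait,S:empty,W:wait | queues: N=0 E=2 S=0 W=2
Step 4 [NS]: N:empty,E:wait,S:empty,W:wait | queues: N=0 E=2 S=0 W=2
Step 5 [EW]: N:wait,E:car3-GO,S:wait,W:car2-GO | queues: N=0 E=1 S=0 W=1
Step 6 [EW]: N:wait,E:car5-GO,S:wait,W:car6-GO | queues: N=0 E=0 S=0 W=0

N: empty
E: empty
S: empty
W: empty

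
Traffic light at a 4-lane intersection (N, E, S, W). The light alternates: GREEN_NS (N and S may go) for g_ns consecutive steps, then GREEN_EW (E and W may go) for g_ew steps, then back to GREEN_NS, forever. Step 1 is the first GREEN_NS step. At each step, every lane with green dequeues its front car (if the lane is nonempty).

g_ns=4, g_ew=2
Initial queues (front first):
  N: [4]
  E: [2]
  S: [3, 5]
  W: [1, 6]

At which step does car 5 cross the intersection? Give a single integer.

Step 1 [NS]: N:car4-GO,E:wait,S:car3-GO,W:wait | queues: N=0 E=1 S=1 W=2
Step 2 [NS]: N:empty,E:wait,S:car5-GO,W:wait | queues: N=0 E=1 S=0 W=2
Step 3 [NS]: N:empty,E:wait,S:empty,W:wait | queues: N=0 E=1 S=0 W=2
Step 4 [NS]: N:empty,E:wait,S:empty,W:wait | queues: N=0 E=1 S=0 W=2
Step 5 [EW]: N:wait,E:car2-GO,S:wait,W:car1-GO | queues: N=0 E=0 S=0 W=1
Step 6 [EW]: N:wait,E:empty,S:wait,W:car6-GO | queues: N=0 E=0 S=0 W=0
Car 5 crosses at step 2

2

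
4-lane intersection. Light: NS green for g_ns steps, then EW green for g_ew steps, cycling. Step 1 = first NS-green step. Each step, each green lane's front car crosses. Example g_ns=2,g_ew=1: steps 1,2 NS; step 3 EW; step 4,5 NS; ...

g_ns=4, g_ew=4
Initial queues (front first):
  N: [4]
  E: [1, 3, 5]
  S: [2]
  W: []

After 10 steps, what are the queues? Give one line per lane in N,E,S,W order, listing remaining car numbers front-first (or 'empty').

Step 1 [NS]: N:car4-GO,E:wait,S:car2-GO,W:wait | queues: N=0 E=3 S=0 W=0
Step 2 [NS]: N:empty,E:wait,S:empty,W:wait | queues: N=0 E=3 S=0 W=0
Step 3 [NS]: N:empty,E:wait,S:empty,W:wait | queues: N=0 E=3 S=0 W=0
Step 4 [NS]: N:empty,E:wait,S:empty,W:wait | queues: N=0 E=3 S=0 W=0
Step 5 [EW]: N:wait,E:car1-GO,S:wait,W:empty | queues: N=0 E=2 S=0 W=0
Step 6 [EW]: N:wait,E:car3-GO,S:wait,W:empty | queues: N=0 E=1 S=0 W=0
Step 7 [EW]: N:wait,E:car5-GO,S:wait,W:empty | queues: N=0 E=0 S=0 W=0

N: empty
E: empty
S: empty
W: empty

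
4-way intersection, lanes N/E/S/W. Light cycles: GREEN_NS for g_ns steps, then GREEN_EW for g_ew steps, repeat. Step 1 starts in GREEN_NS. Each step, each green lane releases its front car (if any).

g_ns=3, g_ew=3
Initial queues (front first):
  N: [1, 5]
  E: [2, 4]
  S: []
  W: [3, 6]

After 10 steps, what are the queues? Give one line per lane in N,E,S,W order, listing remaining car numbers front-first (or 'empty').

Step 1 [NS]: N:car1-GO,E:wait,S:empty,W:wait | queues: N=1 E=2 S=0 W=2
Step 2 [NS]: N:car5-GO,E:wait,S:empty,W:wait | queues: N=0 E=2 S=0 W=2
Step 3 [NS]: N:empty,E:wait,S:empty,W:wait | queues: N=0 E=2 S=0 W=2
Step 4 [EW]: N:wait,E:car2-GO,S:wait,W:car3-GO | queues: N=0 E=1 S=0 W=1
Step 5 [EW]: N:wait,E:car4-GO,S:wait,W:car6-GO | queues: N=0 E=0 S=0 W=0

N: empty
E: empty
S: empty
W: empty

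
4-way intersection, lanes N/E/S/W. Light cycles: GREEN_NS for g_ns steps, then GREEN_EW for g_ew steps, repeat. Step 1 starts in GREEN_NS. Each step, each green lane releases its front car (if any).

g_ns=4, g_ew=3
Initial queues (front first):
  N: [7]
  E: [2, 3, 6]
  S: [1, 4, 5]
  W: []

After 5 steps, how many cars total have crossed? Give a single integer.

Step 1 [NS]: N:car7-GO,E:wait,S:car1-GO,W:wait | queues: N=0 E=3 S=2 W=0
Step 2 [NS]: N:empty,E:wait,S:car4-GO,W:wait | queues: N=0 E=3 S=1 W=0
Step 3 [NS]: N:empty,E:wait,S:car5-GO,W:wait | queues: N=0 E=3 S=0 W=0
Step 4 [NS]: N:empty,E:wait,S:empty,W:wait | queues: N=0 E=3 S=0 W=0
Step 5 [EW]: N:wait,E:car2-GO,S:wait,W:empty | queues: N=0 E=2 S=0 W=0
Cars crossed by step 5: 5

Answer: 5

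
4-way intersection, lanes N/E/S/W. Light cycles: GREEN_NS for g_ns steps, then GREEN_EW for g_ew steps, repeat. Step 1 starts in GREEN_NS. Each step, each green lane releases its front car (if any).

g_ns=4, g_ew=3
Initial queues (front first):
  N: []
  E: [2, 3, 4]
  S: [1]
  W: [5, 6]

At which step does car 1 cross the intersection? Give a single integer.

Step 1 [NS]: N:empty,E:wait,S:car1-GO,W:wait | queues: N=0 E=3 S=0 W=2
Step 2 [NS]: N:empty,E:wait,S:empty,W:wait | queues: N=0 E=3 S=0 W=2
Step 3 [NS]: N:empty,E:wait,S:empty,W:wait | queues: N=0 E=3 S=0 W=2
Step 4 [NS]: N:empty,E:wait,S:empty,W:wait | queues: N=0 E=3 S=0 W=2
Step 5 [EW]: N:wait,E:car2-GO,S:wait,W:car5-GO | queues: N=0 E=2 S=0 W=1
Step 6 [EW]: N:wait,E:car3-GO,S:wait,W:car6-GO | queues: N=0 E=1 S=0 W=0
Step 7 [EW]: N:wait,E:car4-GO,S:wait,W:empty | queues: N=0 E=0 S=0 W=0
Car 1 crosses at step 1

1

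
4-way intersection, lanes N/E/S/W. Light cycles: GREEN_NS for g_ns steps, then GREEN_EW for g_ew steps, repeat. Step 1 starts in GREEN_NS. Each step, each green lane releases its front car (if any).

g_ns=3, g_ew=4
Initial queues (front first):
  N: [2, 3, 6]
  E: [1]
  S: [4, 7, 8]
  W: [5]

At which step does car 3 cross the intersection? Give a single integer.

Step 1 [NS]: N:car2-GO,E:wait,S:car4-GO,W:wait | queues: N=2 E=1 S=2 W=1
Step 2 [NS]: N:car3-GO,E:wait,S:car7-GO,W:wait | queues: N=1 E=1 S=1 W=1
Step 3 [NS]: N:car6-GO,E:wait,S:car8-GO,W:wait | queues: N=0 E=1 S=0 W=1
Step 4 [EW]: N:wait,E:car1-GO,S:wait,W:car5-GO | queues: N=0 E=0 S=0 W=0
Car 3 crosses at step 2

2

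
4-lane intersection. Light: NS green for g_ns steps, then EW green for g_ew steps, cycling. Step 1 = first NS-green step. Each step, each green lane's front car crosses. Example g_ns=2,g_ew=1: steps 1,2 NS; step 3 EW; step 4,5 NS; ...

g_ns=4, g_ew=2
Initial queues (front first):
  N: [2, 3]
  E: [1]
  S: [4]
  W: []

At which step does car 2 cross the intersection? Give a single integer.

Step 1 [NS]: N:car2-GO,E:wait,S:car4-GO,W:wait | queues: N=1 E=1 S=0 W=0
Step 2 [NS]: N:car3-GO,E:wait,S:empty,W:wait | queues: N=0 E=1 S=0 W=0
Step 3 [NS]: N:empty,E:wait,S:empty,W:wait | queues: N=0 E=1 S=0 W=0
Step 4 [NS]: N:empty,E:wait,S:empty,W:wait | queues: N=0 E=1 S=0 W=0
Step 5 [EW]: N:wait,E:car1-GO,S:wait,W:empty | queues: N=0 E=0 S=0 W=0
Car 2 crosses at step 1

1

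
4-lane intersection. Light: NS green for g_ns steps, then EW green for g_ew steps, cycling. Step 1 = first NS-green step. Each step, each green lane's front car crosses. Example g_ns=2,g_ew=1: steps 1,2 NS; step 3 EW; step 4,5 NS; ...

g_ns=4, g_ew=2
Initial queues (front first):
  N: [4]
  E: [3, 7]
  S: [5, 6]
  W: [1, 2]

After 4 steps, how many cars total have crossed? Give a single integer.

Answer: 3

Derivation:
Step 1 [NS]: N:car4-GO,E:wait,S:car5-GO,W:wait | queues: N=0 E=2 S=1 W=2
Step 2 [NS]: N:empty,E:wait,S:car6-GO,W:wait | queues: N=0 E=2 S=0 W=2
Step 3 [NS]: N:empty,E:wait,S:empty,W:wait | queues: N=0 E=2 S=0 W=2
Step 4 [NS]: N:empty,E:wait,S:empty,W:wait | queues: N=0 E=2 S=0 W=2
Cars crossed by step 4: 3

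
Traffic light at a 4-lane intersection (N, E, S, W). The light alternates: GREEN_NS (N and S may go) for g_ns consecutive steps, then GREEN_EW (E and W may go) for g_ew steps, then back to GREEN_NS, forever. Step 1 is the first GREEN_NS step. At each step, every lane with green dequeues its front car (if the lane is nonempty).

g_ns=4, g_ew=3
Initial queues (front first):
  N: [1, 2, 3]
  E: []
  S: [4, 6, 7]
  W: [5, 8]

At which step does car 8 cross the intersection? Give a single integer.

Step 1 [NS]: N:car1-GO,E:wait,S:car4-GO,W:wait | queues: N=2 E=0 S=2 W=2
Step 2 [NS]: N:car2-GO,E:wait,S:car6-GO,W:wait | queues: N=1 E=0 S=1 W=2
Step 3 [NS]: N:car3-GO,E:wait,S:car7-GO,W:wait | queues: N=0 E=0 S=0 W=2
Step 4 [NS]: N:empty,E:wait,S:empty,W:wait | queues: N=0 E=0 S=0 W=2
Step 5 [EW]: N:wait,E:empty,S:wait,W:car5-GO | queues: N=0 E=0 S=0 W=1
Step 6 [EW]: N:wait,E:empty,S:wait,W:car8-GO | queues: N=0 E=0 S=0 W=0
Car 8 crosses at step 6

6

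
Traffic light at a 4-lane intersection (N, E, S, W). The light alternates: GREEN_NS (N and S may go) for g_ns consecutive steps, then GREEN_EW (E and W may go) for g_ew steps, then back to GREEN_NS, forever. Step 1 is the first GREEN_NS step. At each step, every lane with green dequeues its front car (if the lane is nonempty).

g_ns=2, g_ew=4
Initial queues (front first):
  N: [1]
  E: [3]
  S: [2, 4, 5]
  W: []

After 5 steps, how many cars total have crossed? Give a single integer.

Step 1 [NS]: N:car1-GO,E:wait,S:car2-GO,W:wait | queues: N=0 E=1 S=2 W=0
Step 2 [NS]: N:empty,E:wait,S:car4-GO,W:wait | queues: N=0 E=1 S=1 W=0
Step 3 [EW]: N:wait,E:car3-GO,S:wait,W:empty | queues: N=0 E=0 S=1 W=0
Step 4 [EW]: N:wait,E:empty,S:wait,W:empty | queues: N=0 E=0 S=1 W=0
Step 5 [EW]: N:wait,E:empty,S:wait,W:empty | queues: N=0 E=0 S=1 W=0
Cars crossed by step 5: 4

Answer: 4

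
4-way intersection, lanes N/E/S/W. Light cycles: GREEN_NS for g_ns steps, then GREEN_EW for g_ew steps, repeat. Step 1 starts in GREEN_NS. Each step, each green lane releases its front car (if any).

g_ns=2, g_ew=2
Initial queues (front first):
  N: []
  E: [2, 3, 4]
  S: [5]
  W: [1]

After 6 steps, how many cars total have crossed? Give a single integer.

Step 1 [NS]: N:empty,E:wait,S:car5-GO,W:wait | queues: N=0 E=3 S=0 W=1
Step 2 [NS]: N:empty,E:wait,S:empty,W:wait | queues: N=0 E=3 S=0 W=1
Step 3 [EW]: N:wait,E:car2-GO,S:wait,W:car1-GO | queues: N=0 E=2 S=0 W=0
Step 4 [EW]: N:wait,E:car3-GO,S:wait,W:empty | queues: N=0 E=1 S=0 W=0
Step 5 [NS]: N:empty,E:wait,S:empty,W:wait | queues: N=0 E=1 S=0 W=0
Step 6 [NS]: N:empty,E:wait,S:empty,W:wait | queues: N=0 E=1 S=0 W=0
Cars crossed by step 6: 4

Answer: 4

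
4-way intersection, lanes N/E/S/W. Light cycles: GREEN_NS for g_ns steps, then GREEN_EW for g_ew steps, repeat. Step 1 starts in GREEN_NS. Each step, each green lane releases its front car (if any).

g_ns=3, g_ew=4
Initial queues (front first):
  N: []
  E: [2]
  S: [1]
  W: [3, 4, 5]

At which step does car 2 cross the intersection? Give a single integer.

Step 1 [NS]: N:empty,E:wait,S:car1-GO,W:wait | queues: N=0 E=1 S=0 W=3
Step 2 [NS]: N:empty,E:wait,S:empty,W:wait | queues: N=0 E=1 S=0 W=3
Step 3 [NS]: N:empty,E:wait,S:empty,W:wait | queues: N=0 E=1 S=0 W=3
Step 4 [EW]: N:wait,E:car2-GO,S:wait,W:car3-GO | queues: N=0 E=0 S=0 W=2
Step 5 [EW]: N:wait,E:empty,S:wait,W:car4-GO | queues: N=0 E=0 S=0 W=1
Step 6 [EW]: N:wait,E:empty,S:wait,W:car5-GO | queues: N=0 E=0 S=0 W=0
Car 2 crosses at step 4

4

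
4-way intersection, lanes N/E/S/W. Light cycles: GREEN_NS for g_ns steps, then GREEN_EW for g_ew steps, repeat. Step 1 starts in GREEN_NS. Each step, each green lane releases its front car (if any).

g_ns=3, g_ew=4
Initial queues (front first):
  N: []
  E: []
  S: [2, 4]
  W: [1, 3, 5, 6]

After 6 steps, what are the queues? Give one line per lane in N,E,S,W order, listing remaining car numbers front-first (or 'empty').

Step 1 [NS]: N:empty,E:wait,S:car2-GO,W:wait | queues: N=0 E=0 S=1 W=4
Step 2 [NS]: N:empty,E:wait,S:car4-GO,W:wait | queues: N=0 E=0 S=0 W=4
Step 3 [NS]: N:empty,E:wait,S:empty,W:wait | queues: N=0 E=0 S=0 W=4
Step 4 [EW]: N:wait,E:empty,S:wait,W:car1-GO | queues: N=0 E=0 S=0 W=3
Step 5 [EW]: N:wait,E:empty,S:wait,W:car3-GO | queues: N=0 E=0 S=0 W=2
Step 6 [EW]: N:wait,E:empty,S:wait,W:car5-GO | queues: N=0 E=0 S=0 W=1

N: empty
E: empty
S: empty
W: 6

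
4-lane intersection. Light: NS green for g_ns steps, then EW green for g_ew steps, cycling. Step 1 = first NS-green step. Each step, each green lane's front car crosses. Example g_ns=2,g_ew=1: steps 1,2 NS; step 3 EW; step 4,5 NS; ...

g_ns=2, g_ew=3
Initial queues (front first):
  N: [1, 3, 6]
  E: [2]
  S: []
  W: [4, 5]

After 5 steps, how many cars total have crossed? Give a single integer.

Answer: 5

Derivation:
Step 1 [NS]: N:car1-GO,E:wait,S:empty,W:wait | queues: N=2 E=1 S=0 W=2
Step 2 [NS]: N:car3-GO,E:wait,S:empty,W:wait | queues: N=1 E=1 S=0 W=2
Step 3 [EW]: N:wait,E:car2-GO,S:wait,W:car4-GO | queues: N=1 E=0 S=0 W=1
Step 4 [EW]: N:wait,E:empty,S:wait,W:car5-GO | queues: N=1 E=0 S=0 W=0
Step 5 [EW]: N:wait,E:empty,S:wait,W:empty | queues: N=1 E=0 S=0 W=0
Cars crossed by step 5: 5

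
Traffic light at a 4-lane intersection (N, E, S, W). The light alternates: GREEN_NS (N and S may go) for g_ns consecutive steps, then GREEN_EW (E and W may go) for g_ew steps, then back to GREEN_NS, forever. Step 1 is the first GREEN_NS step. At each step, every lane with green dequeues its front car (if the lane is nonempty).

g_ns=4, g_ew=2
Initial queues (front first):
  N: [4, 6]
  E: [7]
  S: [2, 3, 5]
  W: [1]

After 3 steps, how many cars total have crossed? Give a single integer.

Answer: 5

Derivation:
Step 1 [NS]: N:car4-GO,E:wait,S:car2-GO,W:wait | queues: N=1 E=1 S=2 W=1
Step 2 [NS]: N:car6-GO,E:wait,S:car3-GO,W:wait | queues: N=0 E=1 S=1 W=1
Step 3 [NS]: N:empty,E:wait,S:car5-GO,W:wait | queues: N=0 E=1 S=0 W=1
Cars crossed by step 3: 5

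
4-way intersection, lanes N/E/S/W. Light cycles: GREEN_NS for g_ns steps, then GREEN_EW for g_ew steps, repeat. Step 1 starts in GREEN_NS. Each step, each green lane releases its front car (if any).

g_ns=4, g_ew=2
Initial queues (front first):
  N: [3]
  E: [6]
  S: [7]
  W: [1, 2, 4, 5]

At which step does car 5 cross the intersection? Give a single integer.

Step 1 [NS]: N:car3-GO,E:wait,S:car7-GO,W:wait | queues: N=0 E=1 S=0 W=4
Step 2 [NS]: N:empty,E:wait,S:empty,W:wait | queues: N=0 E=1 S=0 W=4
Step 3 [NS]: N:empty,E:wait,S:empty,W:wait | queues: N=0 E=1 S=0 W=4
Step 4 [NS]: N:empty,E:wait,S:empty,W:wait | queues: N=0 E=1 S=0 W=4
Step 5 [EW]: N:wait,E:car6-GO,S:wait,W:car1-GO | queues: N=0 E=0 S=0 W=3
Step 6 [EW]: N:wait,E:empty,S:wait,W:car2-GO | queues: N=0 E=0 S=0 W=2
Step 7 [NS]: N:empty,E:wait,S:empty,W:wait | queues: N=0 E=0 S=0 W=2
Step 8 [NS]: N:empty,E:wait,S:empty,W:wait | queues: N=0 E=0 S=0 W=2
Step 9 [NS]: N:empty,E:wait,S:empty,W:wait | queues: N=0 E=0 S=0 W=2
Step 10 [NS]: N:empty,E:wait,S:empty,W:wait | queues: N=0 E=0 S=0 W=2
Step 11 [EW]: N:wait,E:empty,S:wait,W:car4-GO | queues: N=0 E=0 S=0 W=1
Step 12 [EW]: N:wait,E:empty,S:wait,W:car5-GO | queues: N=0 E=0 S=0 W=0
Car 5 crosses at step 12

12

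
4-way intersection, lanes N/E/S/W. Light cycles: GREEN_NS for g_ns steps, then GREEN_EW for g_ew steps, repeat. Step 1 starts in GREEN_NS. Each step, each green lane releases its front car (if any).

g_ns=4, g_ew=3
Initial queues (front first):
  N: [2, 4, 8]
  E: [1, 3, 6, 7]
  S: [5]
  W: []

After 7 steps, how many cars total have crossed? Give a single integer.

Step 1 [NS]: N:car2-GO,E:wait,S:car5-GO,W:wait | queues: N=2 E=4 S=0 W=0
Step 2 [NS]: N:car4-GO,E:wait,S:empty,W:wait | queues: N=1 E=4 S=0 W=0
Step 3 [NS]: N:car8-GO,E:wait,S:empty,W:wait | queues: N=0 E=4 S=0 W=0
Step 4 [NS]: N:empty,E:wait,S:empty,W:wait | queues: N=0 E=4 S=0 W=0
Step 5 [EW]: N:wait,E:car1-GO,S:wait,W:empty | queues: N=0 E=3 S=0 W=0
Step 6 [EW]: N:wait,E:car3-GO,S:wait,W:empty | queues: N=0 E=2 S=0 W=0
Step 7 [EW]: N:wait,E:car6-GO,S:wait,W:empty | queues: N=0 E=1 S=0 W=0
Cars crossed by step 7: 7

Answer: 7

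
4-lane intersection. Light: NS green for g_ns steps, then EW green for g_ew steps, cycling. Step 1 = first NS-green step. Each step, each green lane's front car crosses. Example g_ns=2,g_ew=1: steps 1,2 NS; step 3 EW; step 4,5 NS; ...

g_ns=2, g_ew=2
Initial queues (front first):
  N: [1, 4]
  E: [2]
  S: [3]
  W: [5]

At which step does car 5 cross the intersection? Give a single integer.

Step 1 [NS]: N:car1-GO,E:wait,S:car3-GO,W:wait | queues: N=1 E=1 S=0 W=1
Step 2 [NS]: N:car4-GO,E:wait,S:empty,W:wait | queues: N=0 E=1 S=0 W=1
Step 3 [EW]: N:wait,E:car2-GO,S:wait,W:car5-GO | queues: N=0 E=0 S=0 W=0
Car 5 crosses at step 3

3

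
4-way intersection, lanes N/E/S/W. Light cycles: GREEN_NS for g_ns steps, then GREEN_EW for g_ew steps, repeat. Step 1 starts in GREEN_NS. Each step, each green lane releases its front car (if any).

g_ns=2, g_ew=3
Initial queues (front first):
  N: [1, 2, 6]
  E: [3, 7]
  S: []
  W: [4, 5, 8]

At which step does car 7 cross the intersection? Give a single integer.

Step 1 [NS]: N:car1-GO,E:wait,S:empty,W:wait | queues: N=2 E=2 S=0 W=3
Step 2 [NS]: N:car2-GO,E:wait,S:empty,W:wait | queues: N=1 E=2 S=0 W=3
Step 3 [EW]: N:wait,E:car3-GO,S:wait,W:car4-GO | queues: N=1 E=1 S=0 W=2
Step 4 [EW]: N:wait,E:car7-GO,S:wait,W:car5-GO | queues: N=1 E=0 S=0 W=1
Step 5 [EW]: N:wait,E:empty,S:wait,W:car8-GO | queues: N=1 E=0 S=0 W=0
Step 6 [NS]: N:car6-GO,E:wait,S:empty,W:wait | queues: N=0 E=0 S=0 W=0
Car 7 crosses at step 4

4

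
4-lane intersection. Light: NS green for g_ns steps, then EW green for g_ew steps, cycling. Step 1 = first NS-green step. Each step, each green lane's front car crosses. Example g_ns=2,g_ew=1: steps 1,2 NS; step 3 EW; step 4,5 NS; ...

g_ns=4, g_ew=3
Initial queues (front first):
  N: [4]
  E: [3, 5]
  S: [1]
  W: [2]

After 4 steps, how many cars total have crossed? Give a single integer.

Step 1 [NS]: N:car4-GO,E:wait,S:car1-GO,W:wait | queues: N=0 E=2 S=0 W=1
Step 2 [NS]: N:empty,E:wait,S:empty,W:wait | queues: N=0 E=2 S=0 W=1
Step 3 [NS]: N:empty,E:wait,S:empty,W:wait | queues: N=0 E=2 S=0 W=1
Step 4 [NS]: N:empty,E:wait,S:empty,W:wait | queues: N=0 E=2 S=0 W=1
Cars crossed by step 4: 2

Answer: 2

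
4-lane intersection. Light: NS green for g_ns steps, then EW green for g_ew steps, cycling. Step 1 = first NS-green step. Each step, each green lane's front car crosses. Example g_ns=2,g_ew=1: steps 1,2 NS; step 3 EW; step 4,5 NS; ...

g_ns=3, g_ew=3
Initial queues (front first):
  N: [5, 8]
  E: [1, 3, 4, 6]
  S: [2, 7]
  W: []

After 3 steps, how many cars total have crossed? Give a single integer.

Step 1 [NS]: N:car5-GO,E:wait,S:car2-GO,W:wait | queues: N=1 E=4 S=1 W=0
Step 2 [NS]: N:car8-GO,E:wait,S:car7-GO,W:wait | queues: N=0 E=4 S=0 W=0
Step 3 [NS]: N:empty,E:wait,S:empty,W:wait | queues: N=0 E=4 S=0 W=0
Cars crossed by step 3: 4

Answer: 4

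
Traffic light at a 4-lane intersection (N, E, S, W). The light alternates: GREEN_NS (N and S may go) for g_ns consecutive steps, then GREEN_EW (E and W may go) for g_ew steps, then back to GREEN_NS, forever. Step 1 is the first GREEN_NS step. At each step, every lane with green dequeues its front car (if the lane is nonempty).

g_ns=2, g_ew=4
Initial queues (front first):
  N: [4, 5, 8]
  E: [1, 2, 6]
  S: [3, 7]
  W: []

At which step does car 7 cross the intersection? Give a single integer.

Step 1 [NS]: N:car4-GO,E:wait,S:car3-GO,W:wait | queues: N=2 E=3 S=1 W=0
Step 2 [NS]: N:car5-GO,E:wait,S:car7-GO,W:wait | queues: N=1 E=3 S=0 W=0
Step 3 [EW]: N:wait,E:car1-GO,S:wait,W:empty | queues: N=1 E=2 S=0 W=0
Step 4 [EW]: N:wait,E:car2-GO,S:wait,W:empty | queues: N=1 E=1 S=0 W=0
Step 5 [EW]: N:wait,E:car6-GO,S:wait,W:empty | queues: N=1 E=0 S=0 W=0
Step 6 [EW]: N:wait,E:empty,S:wait,W:empty | queues: N=1 E=0 S=0 W=0
Step 7 [NS]: N:car8-GO,E:wait,S:empty,W:wait | queues: N=0 E=0 S=0 W=0
Car 7 crosses at step 2

2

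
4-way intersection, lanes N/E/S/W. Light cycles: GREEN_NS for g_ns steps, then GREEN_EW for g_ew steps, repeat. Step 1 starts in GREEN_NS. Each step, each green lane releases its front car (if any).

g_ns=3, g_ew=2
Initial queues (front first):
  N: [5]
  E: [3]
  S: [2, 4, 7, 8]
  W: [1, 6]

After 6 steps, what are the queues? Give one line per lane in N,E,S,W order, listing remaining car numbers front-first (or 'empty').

Step 1 [NS]: N:car5-GO,E:wait,S:car2-GO,W:wait | queues: N=0 E=1 S=3 W=2
Step 2 [NS]: N:empty,E:wait,S:car4-GO,W:wait | queues: N=0 E=1 S=2 W=2
Step 3 [NS]: N:empty,E:wait,S:car7-GO,W:wait | queues: N=0 E=1 S=1 W=2
Step 4 [EW]: N:wait,E:car3-GO,S:wait,W:car1-GO | queues: N=0 E=0 S=1 W=1
Step 5 [EW]: N:wait,E:empty,S:wait,W:car6-GO | queues: N=0 E=0 S=1 W=0
Step 6 [NS]: N:empty,E:wait,S:car8-GO,W:wait | queues: N=0 E=0 S=0 W=0

N: empty
E: empty
S: empty
W: empty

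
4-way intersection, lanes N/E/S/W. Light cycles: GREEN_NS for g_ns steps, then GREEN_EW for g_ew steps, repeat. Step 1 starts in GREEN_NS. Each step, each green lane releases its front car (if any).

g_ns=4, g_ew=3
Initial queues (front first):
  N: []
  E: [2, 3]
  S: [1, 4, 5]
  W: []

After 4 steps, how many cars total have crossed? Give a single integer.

Step 1 [NS]: N:empty,E:wait,S:car1-GO,W:wait | queues: N=0 E=2 S=2 W=0
Step 2 [NS]: N:empty,E:wait,S:car4-GO,W:wait | queues: N=0 E=2 S=1 W=0
Step 3 [NS]: N:empty,E:wait,S:car5-GO,W:wait | queues: N=0 E=2 S=0 W=0
Step 4 [NS]: N:empty,E:wait,S:empty,W:wait | queues: N=0 E=2 S=0 W=0
Cars crossed by step 4: 3

Answer: 3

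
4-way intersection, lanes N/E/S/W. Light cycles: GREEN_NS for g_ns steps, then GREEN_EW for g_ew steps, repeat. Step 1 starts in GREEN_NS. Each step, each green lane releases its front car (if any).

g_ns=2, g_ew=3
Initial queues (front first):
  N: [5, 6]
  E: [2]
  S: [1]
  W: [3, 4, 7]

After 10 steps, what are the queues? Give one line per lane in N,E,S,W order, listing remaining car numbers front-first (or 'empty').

Step 1 [NS]: N:car5-GO,E:wait,S:car1-GO,W:wait | queues: N=1 E=1 S=0 W=3
Step 2 [NS]: N:car6-GO,E:wait,S:empty,W:wait | queues: N=0 E=1 S=0 W=3
Step 3 [EW]: N:wait,E:car2-GO,S:wait,W:car3-GO | queues: N=0 E=0 S=0 W=2
Step 4 [EW]: N:wait,E:empty,S:wait,W:car4-GO | queues: N=0 E=0 S=0 W=1
Step 5 [EW]: N:wait,E:empty,S:wait,W:car7-GO | queues: N=0 E=0 S=0 W=0

N: empty
E: empty
S: empty
W: empty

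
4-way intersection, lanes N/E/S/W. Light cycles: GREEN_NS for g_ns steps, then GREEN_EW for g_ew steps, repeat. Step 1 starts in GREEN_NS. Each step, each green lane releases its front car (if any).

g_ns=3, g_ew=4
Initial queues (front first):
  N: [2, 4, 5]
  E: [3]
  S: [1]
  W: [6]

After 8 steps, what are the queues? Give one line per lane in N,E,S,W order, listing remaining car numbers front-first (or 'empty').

Step 1 [NS]: N:car2-GO,E:wait,S:car1-GO,W:wait | queues: N=2 E=1 S=0 W=1
Step 2 [NS]: N:car4-GO,E:wait,S:empty,W:wait | queues: N=1 E=1 S=0 W=1
Step 3 [NS]: N:car5-GO,E:wait,S:empty,W:wait | queues: N=0 E=1 S=0 W=1
Step 4 [EW]: N:wait,E:car3-GO,S:wait,W:car6-GO | queues: N=0 E=0 S=0 W=0

N: empty
E: empty
S: empty
W: empty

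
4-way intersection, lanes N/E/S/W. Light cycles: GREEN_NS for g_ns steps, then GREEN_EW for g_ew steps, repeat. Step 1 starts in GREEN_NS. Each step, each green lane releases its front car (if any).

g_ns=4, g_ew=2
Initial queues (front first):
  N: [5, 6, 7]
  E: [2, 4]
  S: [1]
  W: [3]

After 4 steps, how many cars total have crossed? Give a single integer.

Step 1 [NS]: N:car5-GO,E:wait,S:car1-GO,W:wait | queues: N=2 E=2 S=0 W=1
Step 2 [NS]: N:car6-GO,E:wait,S:empty,W:wait | queues: N=1 E=2 S=0 W=1
Step 3 [NS]: N:car7-GO,E:wait,S:empty,W:wait | queues: N=0 E=2 S=0 W=1
Step 4 [NS]: N:empty,E:wait,S:empty,W:wait | queues: N=0 E=2 S=0 W=1
Cars crossed by step 4: 4

Answer: 4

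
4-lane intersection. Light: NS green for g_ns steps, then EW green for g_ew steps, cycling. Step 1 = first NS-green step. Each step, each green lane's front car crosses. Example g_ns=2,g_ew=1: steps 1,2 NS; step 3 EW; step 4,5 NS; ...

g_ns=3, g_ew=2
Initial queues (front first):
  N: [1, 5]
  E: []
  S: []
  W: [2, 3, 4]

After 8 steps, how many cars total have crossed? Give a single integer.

Answer: 4

Derivation:
Step 1 [NS]: N:car1-GO,E:wait,S:empty,W:wait | queues: N=1 E=0 S=0 W=3
Step 2 [NS]: N:car5-GO,E:wait,S:empty,W:wait | queues: N=0 E=0 S=0 W=3
Step 3 [NS]: N:empty,E:wait,S:empty,W:wait | queues: N=0 E=0 S=0 W=3
Step 4 [EW]: N:wait,E:empty,S:wait,W:car2-GO | queues: N=0 E=0 S=0 W=2
Step 5 [EW]: N:wait,E:empty,S:wait,W:car3-GO | queues: N=0 E=0 S=0 W=1
Step 6 [NS]: N:empty,E:wait,S:empty,W:wait | queues: N=0 E=0 S=0 W=1
Step 7 [NS]: N:empty,E:wait,S:empty,W:wait | queues: N=0 E=0 S=0 W=1
Step 8 [NS]: N:empty,E:wait,S:empty,W:wait | queues: N=0 E=0 S=0 W=1
Cars crossed by step 8: 4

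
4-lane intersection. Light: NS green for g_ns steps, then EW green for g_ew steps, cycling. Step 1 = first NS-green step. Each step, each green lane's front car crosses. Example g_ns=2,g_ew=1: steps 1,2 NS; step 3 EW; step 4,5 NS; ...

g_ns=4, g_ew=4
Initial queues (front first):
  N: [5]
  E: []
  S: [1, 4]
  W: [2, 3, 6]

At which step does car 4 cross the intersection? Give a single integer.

Step 1 [NS]: N:car5-GO,E:wait,S:car1-GO,W:wait | queues: N=0 E=0 S=1 W=3
Step 2 [NS]: N:empty,E:wait,S:car4-GO,W:wait | queues: N=0 E=0 S=0 W=3
Step 3 [NS]: N:empty,E:wait,S:empty,W:wait | queues: N=0 E=0 S=0 W=3
Step 4 [NS]: N:empty,E:wait,S:empty,W:wait | queues: N=0 E=0 S=0 W=3
Step 5 [EW]: N:wait,E:empty,S:wait,W:car2-GO | queues: N=0 E=0 S=0 W=2
Step 6 [EW]: N:wait,E:empty,S:wait,W:car3-GO | queues: N=0 E=0 S=0 W=1
Step 7 [EW]: N:wait,E:empty,S:wait,W:car6-GO | queues: N=0 E=0 S=0 W=0
Car 4 crosses at step 2

2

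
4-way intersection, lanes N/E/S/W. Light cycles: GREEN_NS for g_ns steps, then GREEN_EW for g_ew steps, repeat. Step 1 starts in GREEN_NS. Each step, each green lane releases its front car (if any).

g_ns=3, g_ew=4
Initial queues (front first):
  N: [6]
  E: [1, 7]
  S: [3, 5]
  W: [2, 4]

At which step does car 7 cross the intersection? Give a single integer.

Step 1 [NS]: N:car6-GO,E:wait,S:car3-GO,W:wait | queues: N=0 E=2 S=1 W=2
Step 2 [NS]: N:empty,E:wait,S:car5-GO,W:wait | queues: N=0 E=2 S=0 W=2
Step 3 [NS]: N:empty,E:wait,S:empty,W:wait | queues: N=0 E=2 S=0 W=2
Step 4 [EW]: N:wait,E:car1-GO,S:wait,W:car2-GO | queues: N=0 E=1 S=0 W=1
Step 5 [EW]: N:wait,E:car7-GO,S:wait,W:car4-GO | queues: N=0 E=0 S=0 W=0
Car 7 crosses at step 5

5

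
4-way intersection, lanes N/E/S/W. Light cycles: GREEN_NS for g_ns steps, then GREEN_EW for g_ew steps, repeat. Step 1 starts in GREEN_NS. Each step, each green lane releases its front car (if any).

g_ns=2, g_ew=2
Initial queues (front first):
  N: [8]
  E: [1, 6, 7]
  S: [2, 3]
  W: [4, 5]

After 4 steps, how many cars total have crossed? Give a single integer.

Answer: 7

Derivation:
Step 1 [NS]: N:car8-GO,E:wait,S:car2-GO,W:wait | queues: N=0 E=3 S=1 W=2
Step 2 [NS]: N:empty,E:wait,S:car3-GO,W:wait | queues: N=0 E=3 S=0 W=2
Step 3 [EW]: N:wait,E:car1-GO,S:wait,W:car4-GO | queues: N=0 E=2 S=0 W=1
Step 4 [EW]: N:wait,E:car6-GO,S:wait,W:car5-GO | queues: N=0 E=1 S=0 W=0
Cars crossed by step 4: 7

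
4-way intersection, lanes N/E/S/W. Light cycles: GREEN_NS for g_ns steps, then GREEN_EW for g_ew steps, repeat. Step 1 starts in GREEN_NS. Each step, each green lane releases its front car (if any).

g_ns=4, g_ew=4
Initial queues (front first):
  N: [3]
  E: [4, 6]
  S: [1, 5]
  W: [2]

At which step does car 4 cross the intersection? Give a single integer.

Step 1 [NS]: N:car3-GO,E:wait,S:car1-GO,W:wait | queues: N=0 E=2 S=1 W=1
Step 2 [NS]: N:empty,E:wait,S:car5-GO,W:wait | queues: N=0 E=2 S=0 W=1
Step 3 [NS]: N:empty,E:wait,S:empty,W:wait | queues: N=0 E=2 S=0 W=1
Step 4 [NS]: N:empty,E:wait,S:empty,W:wait | queues: N=0 E=2 S=0 W=1
Step 5 [EW]: N:wait,E:car4-GO,S:wait,W:car2-GO | queues: N=0 E=1 S=0 W=0
Step 6 [EW]: N:wait,E:car6-GO,S:wait,W:empty | queues: N=0 E=0 S=0 W=0
Car 4 crosses at step 5

5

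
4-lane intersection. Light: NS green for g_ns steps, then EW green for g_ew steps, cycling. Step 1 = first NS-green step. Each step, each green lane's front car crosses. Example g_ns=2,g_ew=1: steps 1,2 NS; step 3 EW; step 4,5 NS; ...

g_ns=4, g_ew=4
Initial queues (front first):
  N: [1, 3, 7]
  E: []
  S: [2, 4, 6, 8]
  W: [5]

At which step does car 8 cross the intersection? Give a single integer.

Step 1 [NS]: N:car1-GO,E:wait,S:car2-GO,W:wait | queues: N=2 E=0 S=3 W=1
Step 2 [NS]: N:car3-GO,E:wait,S:car4-GO,W:wait | queues: N=1 E=0 S=2 W=1
Step 3 [NS]: N:car7-GO,E:wait,S:car6-GO,W:wait | queues: N=0 E=0 S=1 W=1
Step 4 [NS]: N:empty,E:wait,S:car8-GO,W:wait | queues: N=0 E=0 S=0 W=1
Step 5 [EW]: N:wait,E:empty,S:wait,W:car5-GO | queues: N=0 E=0 S=0 W=0
Car 8 crosses at step 4

4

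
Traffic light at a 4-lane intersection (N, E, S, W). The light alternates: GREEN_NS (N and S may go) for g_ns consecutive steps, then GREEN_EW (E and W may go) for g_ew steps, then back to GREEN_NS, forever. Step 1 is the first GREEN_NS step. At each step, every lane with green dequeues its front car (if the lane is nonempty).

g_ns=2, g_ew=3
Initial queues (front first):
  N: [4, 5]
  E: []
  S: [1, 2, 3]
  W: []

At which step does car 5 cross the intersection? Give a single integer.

Step 1 [NS]: N:car4-GO,E:wait,S:car1-GO,W:wait | queues: N=1 E=0 S=2 W=0
Step 2 [NS]: N:car5-GO,E:wait,S:car2-GO,W:wait | queues: N=0 E=0 S=1 W=0
Step 3 [EW]: N:wait,E:empty,S:wait,W:empty | queues: N=0 E=0 S=1 W=0
Step 4 [EW]: N:wait,E:empty,S:wait,W:empty | queues: N=0 E=0 S=1 W=0
Step 5 [EW]: N:wait,E:empty,S:wait,W:empty | queues: N=0 E=0 S=1 W=0
Step 6 [NS]: N:empty,E:wait,S:car3-GO,W:wait | queues: N=0 E=0 S=0 W=0
Car 5 crosses at step 2

2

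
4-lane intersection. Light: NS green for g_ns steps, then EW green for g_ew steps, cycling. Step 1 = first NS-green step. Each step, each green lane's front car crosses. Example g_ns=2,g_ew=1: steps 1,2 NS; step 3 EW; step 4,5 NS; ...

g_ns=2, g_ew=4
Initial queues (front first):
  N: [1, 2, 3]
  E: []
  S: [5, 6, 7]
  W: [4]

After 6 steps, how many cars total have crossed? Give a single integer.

Answer: 5

Derivation:
Step 1 [NS]: N:car1-GO,E:wait,S:car5-GO,W:wait | queues: N=2 E=0 S=2 W=1
Step 2 [NS]: N:car2-GO,E:wait,S:car6-GO,W:wait | queues: N=1 E=0 S=1 W=1
Step 3 [EW]: N:wait,E:empty,S:wait,W:car4-GO | queues: N=1 E=0 S=1 W=0
Step 4 [EW]: N:wait,E:empty,S:wait,W:empty | queues: N=1 E=0 S=1 W=0
Step 5 [EW]: N:wait,E:empty,S:wait,W:empty | queues: N=1 E=0 S=1 W=0
Step 6 [EW]: N:wait,E:empty,S:wait,W:empty | queues: N=1 E=0 S=1 W=0
Cars crossed by step 6: 5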